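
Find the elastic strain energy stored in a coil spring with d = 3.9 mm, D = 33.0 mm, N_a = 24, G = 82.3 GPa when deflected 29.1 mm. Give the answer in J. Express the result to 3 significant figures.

k = Gd⁴/(8D³N_a) = (82.3×10³)(3.9⁴)/(8·33.0³·24) = 2.7594 N/mm
U = ½kδ² = 0.5 × 2.7594 × 29.1² = 1168.3 N·mm = 1.1683 J

1.17 J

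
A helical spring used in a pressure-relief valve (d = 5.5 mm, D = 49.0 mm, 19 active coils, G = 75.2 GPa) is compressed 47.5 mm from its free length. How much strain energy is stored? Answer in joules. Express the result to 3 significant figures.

k = Gd⁴/(8D³N_a) = (75.2×10³)(5.5⁴)/(8·49.0³·19) = 3.848 N/mm
U = ½kδ² = 0.5 × 3.848 × 47.5² = 4341 N·mm = 4.341 J

4.34 J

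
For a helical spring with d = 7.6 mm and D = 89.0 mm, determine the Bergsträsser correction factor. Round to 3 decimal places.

1.114

C = D/d = 89.0/7.6 = 11.7105
K_B = (4C+2)/(4C−3) = 48.842/43.842 = 1.1140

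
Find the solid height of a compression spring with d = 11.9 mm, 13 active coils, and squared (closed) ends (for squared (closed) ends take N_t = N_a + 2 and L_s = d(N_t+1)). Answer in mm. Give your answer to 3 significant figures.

squared (closed) ends: N_t = N_a + 2 = 13 + 2 = 15
L_s = d·(N_t+1) = 11.9 × 16 = 190.4 mm

190 mm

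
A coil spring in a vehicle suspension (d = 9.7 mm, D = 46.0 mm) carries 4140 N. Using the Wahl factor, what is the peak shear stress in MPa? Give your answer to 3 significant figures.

707 MPa

Spring index C = D/d = 46.0/9.7 = 4.7423
K_W = (4C−1)/(4C−4) + 0.615/C = 17.969/14.969 + 0.1297 = 1.3301
τ₀ = 8FD/(πd³) = 8·4140·46.0/(π·9.7³) = 1.52352e+06/2867.2 = 531.35 MPa
τ_max = K·τ₀ = 1.3301 × 531.35 = 706.75 MPa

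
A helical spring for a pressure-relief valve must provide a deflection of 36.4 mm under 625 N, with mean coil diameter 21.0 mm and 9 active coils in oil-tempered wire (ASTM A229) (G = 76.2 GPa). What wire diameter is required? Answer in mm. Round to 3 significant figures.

3.50 mm

Required rate k = F/δ = 625/36.4 = 17.17 N/mm
d = (8D³N_a·k / G)^(1/4) = (8·21.0³·9·17.17 / (76.2×10³))^0.25
  = (150.25)^0.25 = 3.5011 mm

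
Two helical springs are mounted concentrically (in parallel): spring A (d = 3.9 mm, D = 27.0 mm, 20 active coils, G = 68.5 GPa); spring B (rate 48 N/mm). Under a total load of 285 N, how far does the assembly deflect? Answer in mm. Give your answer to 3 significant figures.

5.37 mm

k_A = Gd⁴/(8D³N_a) = (68.5×10³)(3.9⁴)/(8·27.0³·20) = 5.032 N/mm
Parallel: k_eq = 5.032 + 48 = 53.032 N/mm
δ = F/k_eq = 285/53.032 = 5.3741 mm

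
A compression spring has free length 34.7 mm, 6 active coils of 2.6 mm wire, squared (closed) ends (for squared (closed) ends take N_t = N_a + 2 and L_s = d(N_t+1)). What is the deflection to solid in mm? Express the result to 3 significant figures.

11.3 mm

N_t = 8; L_s = 2.6·9 = 23.4 mm
δ_solid = L₀ − L_s = 34.7 − 23.4 = 11.3 mm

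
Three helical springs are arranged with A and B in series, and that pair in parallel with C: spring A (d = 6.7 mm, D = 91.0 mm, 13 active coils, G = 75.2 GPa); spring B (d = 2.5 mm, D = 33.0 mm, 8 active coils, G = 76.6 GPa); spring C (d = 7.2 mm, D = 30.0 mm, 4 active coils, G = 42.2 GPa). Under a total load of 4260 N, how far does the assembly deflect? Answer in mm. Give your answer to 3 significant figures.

k_A = Gd⁴/(8D³N_a) = (75.2×10³)(6.7⁴)/(8·91.0³·13) = 1.9336 N/mm
k_B = Gd⁴/(8D³N_a) = (76.6×10³)(2.5⁴)/(8·33.0³·8) = 1.301 N/mm
k_C = Gd⁴/(8D³N_a) = (42.2×10³)(7.2⁴)/(8·30.0³·4) = 131.26 N/mm
Springs A,B series: k_AB = 1/(1/1.9336+1/1.301) = 0.7777 N/mm; parallel with C: k_eq = 0.7777+131.26 = 132.04 N/mm
δ = F/k_eq = 4260/132.04 = 32.264 mm

32.3 mm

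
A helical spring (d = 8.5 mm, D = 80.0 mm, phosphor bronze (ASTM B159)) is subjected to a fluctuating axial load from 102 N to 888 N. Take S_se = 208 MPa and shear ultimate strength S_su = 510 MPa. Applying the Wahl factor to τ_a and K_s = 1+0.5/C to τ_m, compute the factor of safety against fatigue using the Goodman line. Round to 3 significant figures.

C = D/d = 80.0/8.5 = 9.4118; K_W = (4C−1)/(4C−4)+0.615/C = 1.1545; K_s = 1+0.5/C = 1.0531
F_a = (F_max−F_min)/2 = 393 N; F_m = (F_max+F_min)/2 = 495 N
τ_a = K_W·8F_aD/(πd³) = 1.1545 × 130.37 = 150.51 MPa
τ_m = K_s·8F_mD/(πd³) = 1.0531 × 164.2 = 172.93 MPa
Goodman: 1/n_f = τ_a/S_se + τ_m/S_su = 150.51/208 + 172.93/510 = 0.72360 + 0.33907 = 1.0627
n_f = 1/1.0627 = 0.941

0.941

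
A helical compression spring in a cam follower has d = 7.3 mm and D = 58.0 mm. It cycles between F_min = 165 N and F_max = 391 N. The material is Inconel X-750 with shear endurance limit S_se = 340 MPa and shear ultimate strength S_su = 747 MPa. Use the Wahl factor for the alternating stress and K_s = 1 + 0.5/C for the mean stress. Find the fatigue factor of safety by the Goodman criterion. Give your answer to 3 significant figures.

3.34

C = D/d = 58.0/7.3 = 7.9452; K_W = (4C−1)/(4C−4)+0.615/C = 1.1854; K_s = 1+0.5/C = 1.0629
F_a = (F_max−F_min)/2 = 113 N; F_m = (F_max+F_min)/2 = 278 N
τ_a = K_W·8F_aD/(πd³) = 1.1854 × 42.902 = 50.856 MPa
τ_m = K_s·8F_mD/(πd³) = 1.0629 × 105.55 = 112.19 MPa
Goodman: 1/n_f = τ_a/S_se + τ_m/S_su = 50.856/340 + 112.19/747 = 0.14958 + 0.15019 = 0.29976
n_f = 1/0.29976 = 3.336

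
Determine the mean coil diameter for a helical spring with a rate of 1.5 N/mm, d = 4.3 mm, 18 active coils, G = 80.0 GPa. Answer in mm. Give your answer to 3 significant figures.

50.2 mm

D = (Gd⁴/(8N_a·k))^(1/3) = (80.0×10³·4.3⁴/(8·18·1.5))^(1/3)
  = (126622)^(1/3) = 50.2154 mm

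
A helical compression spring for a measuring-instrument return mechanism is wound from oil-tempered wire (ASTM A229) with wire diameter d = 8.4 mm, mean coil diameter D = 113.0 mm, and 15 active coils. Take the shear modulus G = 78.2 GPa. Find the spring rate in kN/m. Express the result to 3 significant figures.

2.25 kN/m

k = Gd⁴/(8D³N_a) = (78.2×10³ × 8.4⁴) / (8 × 113.0³ × 15)
  = 3.89335e+08 / 1.73148e+08 = 2.2486 N/mm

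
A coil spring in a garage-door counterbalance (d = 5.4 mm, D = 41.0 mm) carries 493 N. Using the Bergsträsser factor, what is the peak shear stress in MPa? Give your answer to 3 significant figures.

Spring index C = D/d = 41.0/5.4 = 7.5926
K_B = (4C+2)/(4C−3) = 32.370/27.370 = 1.1827
τ₀ = 8FD/(πd³) = 8·493·41.0/(π·5.4³) = 161704/494.69 = 326.88 MPa
τ_max = K·τ₀ = 1.1827 × 326.88 = 386.6 MPa

387 MPa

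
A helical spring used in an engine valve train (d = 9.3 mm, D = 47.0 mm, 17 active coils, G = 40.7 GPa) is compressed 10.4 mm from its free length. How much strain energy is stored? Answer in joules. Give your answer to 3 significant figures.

k = Gd⁴/(8D³N_a) = (40.7×10³)(9.3⁴)/(8·47.0³·17) = 21.562 N/mm
U = ½kδ² = 0.5 × 21.562 × 10.4² = 1166.1 N·mm = 1.1661 J

1.17 J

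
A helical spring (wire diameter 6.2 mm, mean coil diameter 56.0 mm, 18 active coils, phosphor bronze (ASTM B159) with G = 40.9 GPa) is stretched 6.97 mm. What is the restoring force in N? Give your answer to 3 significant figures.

16.7 N

k = Gd⁴/(8D³N_a) = (40.9×10³)(6.2⁴)/(8·56.0³·18) = 2.3898 N/mm
F = k·δ = 2.3898 × 6.97 = 16.657 N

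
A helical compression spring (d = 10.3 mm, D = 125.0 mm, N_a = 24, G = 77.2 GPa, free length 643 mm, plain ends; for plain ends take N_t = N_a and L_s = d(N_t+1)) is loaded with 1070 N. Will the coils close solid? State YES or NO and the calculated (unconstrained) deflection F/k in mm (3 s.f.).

YES, δ = 462 mm

k = Gd⁴/(8D³N_a) = (77.2×10³)(10.3⁴)/(8·125.0³·24) = 2.317 N/mm
N_t = 24; L_s = 10.3·25 = 257.5 mm; δ_solid = L₀ − L_s = 643 − 257.5 = 385.5 mm
δ = F/k = 1070/2.317 = 461.79 mm
δ ≥ δ_solid → spring goes solid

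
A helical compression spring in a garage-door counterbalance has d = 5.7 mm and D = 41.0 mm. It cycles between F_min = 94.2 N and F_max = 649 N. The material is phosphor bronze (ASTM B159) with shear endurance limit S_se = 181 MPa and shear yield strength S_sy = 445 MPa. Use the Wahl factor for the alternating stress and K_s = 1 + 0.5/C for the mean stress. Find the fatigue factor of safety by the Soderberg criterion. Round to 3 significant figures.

C = D/d = 41.0/5.7 = 7.1930; K_W = (4C−1)/(4C−4)+0.615/C = 1.2066; K_s = 1+0.5/C = 1.0695
F_a = (F_max−F_min)/2 = 277.4 N; F_m = (F_max+F_min)/2 = 371.6 N
τ_a = K_W·8F_aD/(πd³) = 1.2066 × 156.39 = 188.7 MPa
τ_m = K_s·8F_mD/(πd³) = 1.0695 × 209.5 = 224.06 MPa
Soderberg: 1/n_f = τ_a/S_se + τ_m/S_sy = 188.7/181 + 224.06/445 = 1.04254 + 0.50350 = 1.546
n_f = 1/1.546 = 0.6468

0.647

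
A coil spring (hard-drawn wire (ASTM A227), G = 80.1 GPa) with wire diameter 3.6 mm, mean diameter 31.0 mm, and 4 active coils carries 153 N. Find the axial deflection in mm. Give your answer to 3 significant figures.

10.8 mm

k = Gd⁴/(8D³N_a) = (80.1×10³)(3.6⁴)/(8·31.0³·4) = 14.113 N/mm
δ = F/k = 153 / 14.113 = 10.841 mm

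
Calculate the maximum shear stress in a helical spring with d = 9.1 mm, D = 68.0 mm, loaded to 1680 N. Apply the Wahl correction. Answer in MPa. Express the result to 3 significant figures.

Spring index C = D/d = 68.0/9.1 = 7.4725
K_W = (4C−1)/(4C−4) + 0.615/C = 28.890/25.890 + 0.0823 = 1.1982
τ₀ = 8FD/(πd³) = 8·1680·68.0/(π·9.1³) = 913920/2367.4 = 386.04 MPa
τ_max = K·τ₀ = 1.1982 × 386.04 = 462.55 MPa

463 MPa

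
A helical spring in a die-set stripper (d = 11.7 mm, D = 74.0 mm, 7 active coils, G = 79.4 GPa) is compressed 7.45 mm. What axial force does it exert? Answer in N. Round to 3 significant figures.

k = Gd⁴/(8D³N_a) = (79.4×10³)(11.7⁴)/(8·74.0³·7) = 65.566 N/mm
F = k·δ = 65.566 × 7.45 = 488.47 N

488 N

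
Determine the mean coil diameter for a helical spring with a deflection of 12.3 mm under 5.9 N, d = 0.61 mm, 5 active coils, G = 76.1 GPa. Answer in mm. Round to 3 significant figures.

Required rate k = F/δ = 5.9/12.3 = 0.47967 N/mm
D = (Gd⁴/(8N_a·k))^(1/3) = (76.1×10³·0.61⁴/(8·5·0.47967))^(1/3)
  = (549.158)^(1/3) = 8.1890 mm

8.19 mm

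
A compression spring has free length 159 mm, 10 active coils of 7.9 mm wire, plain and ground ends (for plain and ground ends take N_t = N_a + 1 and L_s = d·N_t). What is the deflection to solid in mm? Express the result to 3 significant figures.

72.1 mm

N_t = 11; L_s = 7.9·11 = 86.9 mm
δ_solid = L₀ − L_s = 159 − 86.9 = 72.1 mm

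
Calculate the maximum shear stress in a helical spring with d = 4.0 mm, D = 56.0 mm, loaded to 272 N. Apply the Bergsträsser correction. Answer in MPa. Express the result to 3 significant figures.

Spring index C = D/d = 56.0/4.0 = 14.0000
K_B = (4C+2)/(4C−3) = 58.000/53.000 = 1.0943
τ₀ = 8FD/(πd³) = 8·272·56.0/(π·4.0³) = 121856/201.06 = 606.06 MPa
τ_max = K·τ₀ = 1.0943 × 606.06 = 663.24 MPa

663 MPa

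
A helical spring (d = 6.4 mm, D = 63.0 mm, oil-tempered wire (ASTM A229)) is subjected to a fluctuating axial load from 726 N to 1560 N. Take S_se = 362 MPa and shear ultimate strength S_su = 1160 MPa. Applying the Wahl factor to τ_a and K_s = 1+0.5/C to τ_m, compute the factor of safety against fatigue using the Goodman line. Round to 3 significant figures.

C = D/d = 63.0/6.4 = 9.8438; K_W = (4C−1)/(4C−4)+0.615/C = 1.1473; K_s = 1+0.5/C = 1.0508
F_a = (F_max−F_min)/2 = 417 N; F_m = (F_max+F_min)/2 = 1143 N
τ_a = K_W·8F_aD/(πd³) = 1.1473 × 255.2 = 292.78 MPa
τ_m = K_s·8F_mD/(πd³) = 1.0508 × 699.5 = 735.03 MPa
Goodman: 1/n_f = τ_a/S_se + τ_m/S_su = 292.78/362 + 735.03/1160 = 0.80879 + 0.63365 = 1.4424
n_f = 1/1.4424 = 0.6933

0.693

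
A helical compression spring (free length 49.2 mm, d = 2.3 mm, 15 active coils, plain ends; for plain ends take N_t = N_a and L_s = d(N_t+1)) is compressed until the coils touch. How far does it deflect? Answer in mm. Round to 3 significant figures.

12.4 mm

N_t = 15; L_s = 2.3·16 = 36.8 mm
δ_solid = L₀ − L_s = 49.2 − 36.8 = 12.4 mm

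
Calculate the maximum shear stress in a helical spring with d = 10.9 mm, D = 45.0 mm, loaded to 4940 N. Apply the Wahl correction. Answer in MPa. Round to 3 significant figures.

607 MPa

Spring index C = D/d = 45.0/10.9 = 4.1284
K_W = (4C−1)/(4C−4) + 0.615/C = 15.514/12.514 + 0.1490 = 1.3887
τ₀ = 8FD/(πd³) = 8·4940·45.0/(π·10.9³) = 1.7784e+06/4068.5 = 437.12 MPa
τ_max = K·τ₀ = 1.3887 × 437.12 = 607.03 MPa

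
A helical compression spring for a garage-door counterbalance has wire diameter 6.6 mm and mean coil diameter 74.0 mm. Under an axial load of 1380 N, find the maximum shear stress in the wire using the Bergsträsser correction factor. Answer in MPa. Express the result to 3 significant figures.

Spring index C = D/d = 74.0/6.6 = 11.2121
K_B = (4C+2)/(4C−3) = 46.848/41.848 = 1.1195
τ₀ = 8FD/(πd³) = 8·1380·74.0/(π·6.6³) = 816960/903.2 = 904.52 MPa
τ_max = K·τ₀ = 1.1195 × 904.52 = 1012.6 MPa

1010 MPa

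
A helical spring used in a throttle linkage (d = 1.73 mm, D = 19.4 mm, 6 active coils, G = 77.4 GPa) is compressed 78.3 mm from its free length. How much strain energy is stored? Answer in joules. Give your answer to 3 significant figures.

k = Gd⁴/(8D³N_a) = (77.4×10³)(1.73⁴)/(8·19.4³·6) = 1.9782 N/mm
U = ½kδ² = 0.5 × 1.9782 × 78.3² = 6064.2 N·mm = 6.0642 J

6.06 J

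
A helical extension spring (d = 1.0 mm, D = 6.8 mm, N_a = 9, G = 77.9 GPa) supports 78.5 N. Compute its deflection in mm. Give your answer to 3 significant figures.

22.8 mm

k = Gd⁴/(8D³N_a) = (77.9×10³)(1.0⁴)/(8·6.8³·9) = 3.4409 N/mm
δ = F/k = 78.5 / 3.4409 = 22.813 mm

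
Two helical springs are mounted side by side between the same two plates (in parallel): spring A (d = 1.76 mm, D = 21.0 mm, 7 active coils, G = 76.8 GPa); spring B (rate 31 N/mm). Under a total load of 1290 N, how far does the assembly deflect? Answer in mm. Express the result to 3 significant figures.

k_A = Gd⁴/(8D³N_a) = (76.8×10³)(1.76⁴)/(8·21.0³·7) = 1.4209 N/mm
Parallel: k_eq = 1.4209 + 31 = 32.421 N/mm
δ = F/k_eq = 1290/32.421 = 39.789 mm

39.8 mm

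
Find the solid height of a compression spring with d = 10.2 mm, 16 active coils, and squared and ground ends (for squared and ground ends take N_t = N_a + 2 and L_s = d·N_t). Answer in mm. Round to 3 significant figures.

squared and ground ends: N_t = N_a + 2 = 16 + 2 = 18
L_s = d·N_t = 10.2 × 18 = 183.6 mm

184 mm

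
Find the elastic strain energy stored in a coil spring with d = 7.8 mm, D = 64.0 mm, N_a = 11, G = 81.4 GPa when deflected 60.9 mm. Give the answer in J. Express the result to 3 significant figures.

24.2 J

k = Gd⁴/(8D³N_a) = (81.4×10³)(7.8⁴)/(8·64.0³·11) = 13.061 N/mm
U = ½kδ² = 0.5 × 13.061 × 60.9² = 24221 N·mm = 24.221 J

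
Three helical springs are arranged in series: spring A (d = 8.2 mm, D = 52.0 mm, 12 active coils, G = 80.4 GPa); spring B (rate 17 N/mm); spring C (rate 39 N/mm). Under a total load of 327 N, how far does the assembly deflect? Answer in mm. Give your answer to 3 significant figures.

k_A = Gd⁴/(8D³N_a) = (80.4×10³)(8.2⁴)/(8·52.0³·12) = 26.93 N/mm
Series: 1/k_eq = 1/26.93 + 1/17 + 1/39 = 0.1216; k_eq = 8.2238 N/mm
δ = F/k_eq = 327/8.2238 = 39.763 mm

39.8 mm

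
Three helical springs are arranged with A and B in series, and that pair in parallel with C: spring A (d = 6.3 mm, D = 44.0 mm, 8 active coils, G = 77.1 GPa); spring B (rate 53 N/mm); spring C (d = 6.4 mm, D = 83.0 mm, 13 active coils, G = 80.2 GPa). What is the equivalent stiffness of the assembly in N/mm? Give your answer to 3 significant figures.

k_A = Gd⁴/(8D³N_a) = (77.1×10³)(6.3⁴)/(8·44.0³·8) = 22.278 N/mm
k_C = Gd⁴/(8D³N_a) = (80.2×10³)(6.4⁴)/(8·83.0³·13) = 2.2627 N/mm
Springs A,B series: k_AB = 1/(1/22.278+1/53) = 15.685 N/mm; parallel with C: k_eq = 15.685+2.2627 = 17.948 N/mm

17.9 N/mm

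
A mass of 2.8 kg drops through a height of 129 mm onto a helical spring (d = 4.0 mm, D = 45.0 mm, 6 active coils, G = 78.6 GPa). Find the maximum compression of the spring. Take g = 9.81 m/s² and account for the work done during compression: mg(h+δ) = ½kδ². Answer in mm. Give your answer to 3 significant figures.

45.7 mm

k = Gd⁴/(8D³N_a) = (78.6×10³)(4.0⁴)/(8·45.0³·6) = 4.6003 N/mm
W = mg = 2.8 × 9.81 = 27.468 N
½kδ² − Wδ − Wh = 0 → δ = (W + √(W² + 2kWh))/k
δ = (27.468 + √(754.49 + 32601))/4.6003 = (27.468 + 182.63)/4.6003 = 45.672 mm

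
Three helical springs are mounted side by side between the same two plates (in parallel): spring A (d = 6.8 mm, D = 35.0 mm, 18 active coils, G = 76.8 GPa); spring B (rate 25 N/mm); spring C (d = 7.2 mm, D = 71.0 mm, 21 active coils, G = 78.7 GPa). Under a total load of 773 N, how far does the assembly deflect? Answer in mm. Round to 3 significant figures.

k_A = Gd⁴/(8D³N_a) = (76.8×10³)(6.8⁴)/(8·35.0³·18) = 26.597 N/mm
k_C = Gd⁴/(8D³N_a) = (78.7×10³)(7.2⁴)/(8·71.0³·21) = 3.5174 N/mm
Parallel: k_eq = 26.597 + 25 + 3.5174 = 55.114 N/mm
δ = F/k_eq = 773/55.114 = 14.025 mm

14.0 mm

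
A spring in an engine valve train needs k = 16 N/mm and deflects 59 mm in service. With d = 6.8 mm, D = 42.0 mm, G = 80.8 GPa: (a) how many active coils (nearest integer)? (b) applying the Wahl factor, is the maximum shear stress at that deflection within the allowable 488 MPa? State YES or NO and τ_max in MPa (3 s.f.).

(a) 18 coils; (b) YES, τ_max = 404 MPa

N_a = Gd⁴/(8D³k) = (80.8×10³)(6.8⁴)/(8·42.0³·16) = 18.22 → N_a = 18
Actual rate k = Gd⁴/(8D³·18) = 16.193 N/mm
Working load F = kδ = 16.193·59 = 955.41 N
C = 42.0/6.8 = 6.1765; K_W = (4C−1)/(4C−4)+0.615/C = 1.2445
τ_max = K_W·8FD/(πd³) = 1.2445·324.98 = 404.42 MPa
τ_max ≤ 488 MPa → acceptable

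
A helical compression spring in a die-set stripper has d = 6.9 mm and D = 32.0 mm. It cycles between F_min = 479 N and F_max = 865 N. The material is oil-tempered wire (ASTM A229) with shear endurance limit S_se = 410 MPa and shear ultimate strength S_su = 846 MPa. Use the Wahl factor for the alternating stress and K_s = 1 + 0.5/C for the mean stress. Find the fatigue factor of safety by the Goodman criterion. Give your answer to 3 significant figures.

C = D/d = 32.0/6.9 = 4.6377; K_W = (4C−1)/(4C−4)+0.615/C = 1.3388; K_s = 1+0.5/C = 1.1078
F_a = (F_max−F_min)/2 = 193 N; F_m = (F_max+F_min)/2 = 672 N
τ_a = K_W·8F_aD/(πd³) = 1.3388 × 47.874 = 64.093 MPa
τ_m = K_s·8F_mD/(πd³) = 1.1078 × 166.69 = 184.66 MPa
Goodman: 1/n_f = τ_a/S_se + τ_m/S_su = 64.093/410 + 184.66/846 = 0.15632 + 0.21828 = 0.3746
n_f = 1/0.3746 = 2.67

2.67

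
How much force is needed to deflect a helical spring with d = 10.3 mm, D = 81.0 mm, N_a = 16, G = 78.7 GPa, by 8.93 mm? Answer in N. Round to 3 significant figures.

116 N

k = Gd⁴/(8D³N_a) = (78.7×10³)(10.3⁴)/(8·81.0³·16) = 13.021 N/mm
F = k·δ = 13.021 × 8.93 = 116.28 N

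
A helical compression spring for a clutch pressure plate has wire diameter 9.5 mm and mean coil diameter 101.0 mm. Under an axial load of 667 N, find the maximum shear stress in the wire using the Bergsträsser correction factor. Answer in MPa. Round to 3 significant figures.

Spring index C = D/d = 101.0/9.5 = 10.6316
K_B = (4C+2)/(4C−3) = 44.526/39.526 = 1.1265
τ₀ = 8FD/(πd³) = 8·667·101.0/(π·9.5³) = 538936/2693.5 = 200.09 MPa
τ_max = K·τ₀ = 1.1265 × 200.09 = 225.4 MPa

225 MPa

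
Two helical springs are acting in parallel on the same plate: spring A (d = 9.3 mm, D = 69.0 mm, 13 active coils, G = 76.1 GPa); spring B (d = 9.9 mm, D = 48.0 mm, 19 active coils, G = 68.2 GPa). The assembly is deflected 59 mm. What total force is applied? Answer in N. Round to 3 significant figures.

k_A = Gd⁴/(8D³N_a) = (76.1×10³)(9.3⁴)/(8·69.0³·13) = 16.662 N/mm
k_B = Gd⁴/(8D³N_a) = (68.2×10³)(9.9⁴)/(8·48.0³·19) = 38.972 N/mm
Parallel: k_eq = 16.662 + 38.972 = 55.635 N/mm
F = k_eq·δ = 55.635·59 = 3282.5 N

3280 N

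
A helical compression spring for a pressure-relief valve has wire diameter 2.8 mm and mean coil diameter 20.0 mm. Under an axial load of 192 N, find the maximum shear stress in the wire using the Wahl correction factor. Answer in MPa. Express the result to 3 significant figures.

Spring index C = D/d = 20.0/2.8 = 7.1429
K_W = (4C−1)/(4C−4) + 0.615/C = 27.571/24.571 + 0.0861 = 1.2082
τ₀ = 8FD/(πd³) = 8·192·20.0/(π·2.8³) = 30720/68.964 = 445.45 MPa
τ_max = K·τ₀ = 1.2082 × 445.45 = 538.19 MPa

538 MPa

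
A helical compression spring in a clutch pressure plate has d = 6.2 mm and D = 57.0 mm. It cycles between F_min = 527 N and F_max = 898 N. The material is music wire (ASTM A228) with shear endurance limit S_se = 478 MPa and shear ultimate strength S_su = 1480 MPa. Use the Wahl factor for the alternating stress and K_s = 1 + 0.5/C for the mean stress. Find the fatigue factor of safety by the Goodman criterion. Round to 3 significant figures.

C = D/d = 57.0/6.2 = 9.1935; K_W = (4C−1)/(4C−4)+0.615/C = 1.1584; K_s = 1+0.5/C = 1.0544
F_a = (F_max−F_min)/2 = 185.5 N; F_m = (F_max+F_min)/2 = 712.5 N
τ_a = K_W·8F_aD/(πd³) = 1.1584 × 112.98 = 130.87 MPa
τ_m = K_s·8F_mD/(πd³) = 1.0544 × 433.94 = 457.54 MPa
Goodman: 1/n_f = τ_a/S_se + τ_m/S_su = 130.87/478 + 457.54/1480 = 0.27380 + 0.30915 = 0.58294
n_f = 1/0.58294 = 1.715

1.72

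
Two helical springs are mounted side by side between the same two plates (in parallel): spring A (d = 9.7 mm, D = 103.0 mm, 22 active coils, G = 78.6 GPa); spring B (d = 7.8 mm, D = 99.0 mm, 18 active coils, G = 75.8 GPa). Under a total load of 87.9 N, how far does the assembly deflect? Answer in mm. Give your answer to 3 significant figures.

15.6 mm

k_A = Gd⁴/(8D³N_a) = (78.6×10³)(9.7⁴)/(8·103.0³·22) = 3.6181 N/mm
k_B = Gd⁴/(8D³N_a) = (75.8×10³)(7.8⁴)/(8·99.0³·18) = 2.0081 N/mm
Parallel: k_eq = 3.6181 + 2.0081 = 5.6262 N/mm
δ = F/k_eq = 87.9/5.6262 = 15.623 mm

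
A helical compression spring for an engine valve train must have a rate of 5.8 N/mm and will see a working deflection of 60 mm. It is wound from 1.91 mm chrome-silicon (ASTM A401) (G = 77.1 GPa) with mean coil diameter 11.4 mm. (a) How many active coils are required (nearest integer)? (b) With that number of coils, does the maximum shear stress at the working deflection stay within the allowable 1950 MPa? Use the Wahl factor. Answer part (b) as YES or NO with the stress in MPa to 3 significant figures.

(a) 15 coils; (b) YES, τ_max = 1810 MPa

N_a = Gd⁴/(8D³k) = (77.1×10³)(1.91⁴)/(8·11.4³·5.8) = 14.93 → N_a = 15
Actual rate k = Gd⁴/(8D³·15) = 5.7715 N/mm
Working load F = kδ = 5.7715·60 = 346.29 N
C = 11.4/1.91 = 5.9686; K_W = (4C−1)/(4C−4)+0.615/C = 1.2540
τ_max = K_W·8FD/(πd³) = 1.2540·1442.7 = 1809.2 MPa
τ_max ≤ 1950 MPa → acceptable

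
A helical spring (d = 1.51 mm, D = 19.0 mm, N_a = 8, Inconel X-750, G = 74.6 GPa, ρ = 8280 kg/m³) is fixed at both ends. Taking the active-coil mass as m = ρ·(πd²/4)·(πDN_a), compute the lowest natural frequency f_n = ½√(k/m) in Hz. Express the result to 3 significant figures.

177 Hz

k = Gd⁴/(8D³N_a) = (74.6×10³)(1.51⁴)/(8·19.0³·8) = 0.8835 N/mm = 883.5 N/m
Wire length L = πDN_a = π·19.0·8 = 477.52 mm
m = ρ·(πd²/4)·L = 8280 × 1.7908×10⁻⁶ m² × 0.47752 m = 0.0070806 kg
f_n = ½√(k/m) = 0.5·√(883.5/0.0070806) = 0.5·√(1.2478e+05) = 176.62 Hz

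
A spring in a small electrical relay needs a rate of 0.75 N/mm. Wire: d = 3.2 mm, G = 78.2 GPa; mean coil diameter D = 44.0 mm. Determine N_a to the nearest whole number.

N_a = Gd⁴/(8D³k) = (78.2×10³ × 3.2⁴)/(8 × 44.0³ × 0.75)
    = 8.19986e+06 / 511104 = 16.04 → 16 coils

16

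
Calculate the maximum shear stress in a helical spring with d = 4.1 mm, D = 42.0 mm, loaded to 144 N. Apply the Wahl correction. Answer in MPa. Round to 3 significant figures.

255 MPa

Spring index C = D/d = 42.0/4.1 = 10.2439
K_W = (4C−1)/(4C−4) + 0.615/C = 39.976/36.976 + 0.0600 = 1.1412
τ₀ = 8FD/(πd³) = 8·144·42.0/(π·4.1³) = 48384/216.52 = 223.46 MPa
τ_max = K·τ₀ = 1.1412 × 223.46 = 255.01 MPa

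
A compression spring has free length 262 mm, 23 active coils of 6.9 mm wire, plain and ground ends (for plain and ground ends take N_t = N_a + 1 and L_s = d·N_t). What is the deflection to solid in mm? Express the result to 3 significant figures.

N_t = 24; L_s = 6.9·24 = 165.6 mm
δ_solid = L₀ − L_s = 262 − 165.6 = 96.4 mm

96.4 mm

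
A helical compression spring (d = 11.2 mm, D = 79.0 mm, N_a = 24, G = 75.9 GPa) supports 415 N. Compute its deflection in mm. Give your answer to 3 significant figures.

32.9 mm

k = Gd⁴/(8D³N_a) = (75.9×10³)(11.2⁴)/(8·79.0³·24) = 12.616 N/mm
δ = F/k = 415 / 12.616 = 32.894 mm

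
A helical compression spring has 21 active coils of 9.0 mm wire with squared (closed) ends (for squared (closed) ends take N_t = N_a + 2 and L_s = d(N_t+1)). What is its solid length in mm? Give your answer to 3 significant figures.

216 mm

squared (closed) ends: N_t = N_a + 2 = 21 + 2 = 23
L_s = d·(N_t+1) = 9.0 × 24 = 216 mm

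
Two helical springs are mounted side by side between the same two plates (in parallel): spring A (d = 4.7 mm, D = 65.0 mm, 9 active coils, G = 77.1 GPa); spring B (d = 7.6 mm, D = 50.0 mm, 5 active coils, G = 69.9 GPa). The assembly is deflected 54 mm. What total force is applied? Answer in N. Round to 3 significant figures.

k_A = Gd⁴/(8D³N_a) = (77.1×10³)(4.7⁴)/(8·65.0³·9) = 1.9027 N/mm
k_B = Gd⁴/(8D³N_a) = (69.9×10³)(7.6⁴)/(8·50.0³·5) = 46.64 N/mm
Parallel: k_eq = 1.9027 + 46.64 = 48.543 N/mm
F = k_eq·δ = 48.543·54 = 2621.3 N

2620 N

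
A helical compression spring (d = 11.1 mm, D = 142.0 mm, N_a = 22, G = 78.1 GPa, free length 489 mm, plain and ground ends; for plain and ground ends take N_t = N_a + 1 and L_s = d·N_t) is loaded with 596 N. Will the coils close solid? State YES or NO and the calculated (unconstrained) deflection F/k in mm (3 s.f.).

YES, δ = 253 mm

k = Gd⁴/(8D³N_a) = (78.1×10³)(11.1⁴)/(8·142.0³·22) = 2.3527 N/mm
N_t = 23; L_s = 11.1·23 = 255.3 mm; δ_solid = L₀ − L_s = 489 − 255.3 = 233.7 mm
δ = F/k = 596/2.3527 = 253.33 mm
δ ≥ δ_solid → spring goes solid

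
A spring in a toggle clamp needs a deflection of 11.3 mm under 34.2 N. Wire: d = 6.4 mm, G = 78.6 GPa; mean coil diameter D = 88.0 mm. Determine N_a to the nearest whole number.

Required rate k = F/δ = 34.2/11.3 = 3.0265 N/mm
N_a = Gd⁴/(8D³k) = (78.6×10³ × 6.4⁴)/(8 × 88.0³ × 3.0265)
    = 1.31869e+08 / 1.65001e+07 = 7.992 → 8 coils

8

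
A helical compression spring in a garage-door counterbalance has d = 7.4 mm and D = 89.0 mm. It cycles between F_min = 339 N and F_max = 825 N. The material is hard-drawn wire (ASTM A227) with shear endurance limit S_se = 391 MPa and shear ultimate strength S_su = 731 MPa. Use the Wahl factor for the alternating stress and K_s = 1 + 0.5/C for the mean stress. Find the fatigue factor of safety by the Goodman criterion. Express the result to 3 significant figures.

C = D/d = 89.0/7.4 = 12.0270; K_W = (4C−1)/(4C−4)+0.615/C = 1.1191; K_s = 1+0.5/C = 1.0416
F_a = (F_max−F_min)/2 = 243 N; F_m = (F_max+F_min)/2 = 582 N
τ_a = K_W·8F_aD/(πd³) = 1.1191 × 135.91 = 152.1 MPa
τ_m = K_s·8F_mD/(πd³) = 1.0416 × 325.51 = 339.04 MPa
Goodman: 1/n_f = τ_a/S_se + τ_m/S_su = 152.1/391 + 339.04/731 = 0.38900 + 0.46380 = 0.8528
n_f = 1/0.8528 = 1.173

1.17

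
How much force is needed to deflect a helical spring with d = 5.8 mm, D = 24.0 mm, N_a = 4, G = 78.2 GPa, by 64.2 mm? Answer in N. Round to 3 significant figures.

k = Gd⁴/(8D³N_a) = (78.2×10³)(5.8⁴)/(8·24.0³·4) = 200.05 N/mm
F = k·δ = 200.05 × 64.2 = 12843 N

12800 N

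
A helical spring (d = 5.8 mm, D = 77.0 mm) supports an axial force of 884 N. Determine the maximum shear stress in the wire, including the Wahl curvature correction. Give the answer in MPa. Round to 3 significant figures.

984 MPa

Spring index C = D/d = 77.0/5.8 = 13.2759
K_W = (4C−1)/(4C−4) + 0.615/C = 52.103/49.103 + 0.0463 = 1.1074
τ₀ = 8FD/(πd³) = 8·884·77.0/(π·5.8³) = 544544/612.96 = 888.38 MPa
τ_max = K·τ₀ = 1.1074 × 888.38 = 983.81 MPa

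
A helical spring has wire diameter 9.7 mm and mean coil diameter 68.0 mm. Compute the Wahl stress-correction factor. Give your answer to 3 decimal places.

1.213

C = D/d = 68.0/9.7 = 7.0103
K_W = (4C−1)/(4C−4) + 0.615/C = 27.041/24.041 + 0.0877 = 1.2125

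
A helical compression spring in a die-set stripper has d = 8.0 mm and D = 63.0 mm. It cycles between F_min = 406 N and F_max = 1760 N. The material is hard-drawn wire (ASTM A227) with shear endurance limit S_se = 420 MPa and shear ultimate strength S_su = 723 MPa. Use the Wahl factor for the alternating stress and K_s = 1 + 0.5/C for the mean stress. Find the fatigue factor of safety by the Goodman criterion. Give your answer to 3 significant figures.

C = D/d = 63.0/8.0 = 7.8750; K_W = (4C−1)/(4C−4)+0.615/C = 1.1872; K_s = 1+0.5/C = 1.0635
F_a = (F_max−F_min)/2 = 677 N; F_m = (F_max+F_min)/2 = 1083 N
τ_a = K_W·8F_aD/(πd³) = 1.1872 × 212.13 = 251.84 MPa
τ_m = K_s·8F_mD/(πd³) = 1.0635 × 339.34 = 360.89 MPa
Goodman: 1/n_f = τ_a/S_se + τ_m/S_su = 251.84/420 + 360.89/723 = 0.59961 + 0.49915 = 1.0988
n_f = 1/1.0988 = 0.9101

0.910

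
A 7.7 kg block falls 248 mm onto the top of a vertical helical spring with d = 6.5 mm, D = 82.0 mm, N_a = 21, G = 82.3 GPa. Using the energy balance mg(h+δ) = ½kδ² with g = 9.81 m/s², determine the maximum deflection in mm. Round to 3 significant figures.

209 mm

k = Gd⁴/(8D³N_a) = (82.3×10³)(6.5⁴)/(8·82.0³·21) = 1.586 N/mm
W = mg = 7.7 × 9.81 = 75.537 N
½kδ² − Wδ − Wh = 0 → δ = (W + √(W² + 2kWh))/k
δ = (75.537 + √(5705.8 + 59421.5))/1.586 = (75.537 + 255.2)/1.586 = 208.54 mm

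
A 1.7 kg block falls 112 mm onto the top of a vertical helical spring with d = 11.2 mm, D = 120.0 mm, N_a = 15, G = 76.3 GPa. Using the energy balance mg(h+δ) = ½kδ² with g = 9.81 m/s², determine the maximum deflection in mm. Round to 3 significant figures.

k = Gd⁴/(8D³N_a) = (76.3×10³)(11.2⁴)/(8·120.0³·15) = 5.7899 N/mm
W = mg = 1.7 × 9.81 = 16.677 N
½kδ² − Wδ − Wh = 0 → δ = (W + √(W² + 2kWh))/k
δ = (16.677 + √(278.12 + 21629.1))/5.7899 = (16.677 + 148.01)/5.7899 = 28.444 mm

28.4 mm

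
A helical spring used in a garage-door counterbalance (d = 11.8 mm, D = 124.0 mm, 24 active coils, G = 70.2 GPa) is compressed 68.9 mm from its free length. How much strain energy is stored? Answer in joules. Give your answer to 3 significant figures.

k = Gd⁴/(8D³N_a) = (70.2×10³)(11.8⁴)/(8·124.0³·24) = 3.7179 N/mm
U = ½kδ² = 0.5 × 3.7179 × 68.9² = 8824.8 N·mm = 8.8248 J

8.82 J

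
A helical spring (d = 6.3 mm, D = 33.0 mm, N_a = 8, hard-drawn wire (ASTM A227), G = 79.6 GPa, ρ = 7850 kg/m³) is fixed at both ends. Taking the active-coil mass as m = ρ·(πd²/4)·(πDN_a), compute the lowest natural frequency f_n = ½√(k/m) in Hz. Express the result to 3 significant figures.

259 Hz

k = Gd⁴/(8D³N_a) = (79.6×10³)(6.3⁴)/(8·33.0³·8) = 54.52 N/mm = 54520 N/m
Wire length L = πDN_a = π·33.0·8 = 829.38 mm
m = ρ·(πd²/4)·L = 7850 × 31.172×10⁻⁶ m² × 0.82938 m = 0.20295 kg
f_n = ½√(k/m) = 0.5·√(54520/0.20295) = 0.5·√(2.6863e+05) = 259.15 Hz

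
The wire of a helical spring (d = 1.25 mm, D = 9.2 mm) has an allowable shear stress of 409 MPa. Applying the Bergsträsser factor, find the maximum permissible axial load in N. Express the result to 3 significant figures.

C = D/d = 9.2/1.25 = 7.3600
K_B = (4C+2)/(4C−3) = 31.440/26.440 = 1.1891
τ_max = K·8FD/(πd³) → F_max = τ_allow·πd³/(8DK)
F_max = 409·π·1.25³/(8·9.2·1.1891) = 2509.6/87.518 = 28.675 N

28.7 N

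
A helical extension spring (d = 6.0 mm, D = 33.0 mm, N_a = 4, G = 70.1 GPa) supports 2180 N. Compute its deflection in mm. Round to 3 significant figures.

k = Gd⁴/(8D³N_a) = (70.1×10³)(6.0⁴)/(8·33.0³·4) = 79.001 N/mm
δ = F/k = 2180 / 79.001 = 27.595 mm

27.6 mm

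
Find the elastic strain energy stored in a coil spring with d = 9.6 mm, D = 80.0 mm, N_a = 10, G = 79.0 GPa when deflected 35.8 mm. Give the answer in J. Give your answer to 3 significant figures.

10.5 J

k = Gd⁴/(8D³N_a) = (79.0×10³)(9.6⁴)/(8·80.0³·10) = 16.381 N/mm
U = ½kδ² = 0.5 × 16.381 × 35.8² = 10498 N·mm = 10.498 J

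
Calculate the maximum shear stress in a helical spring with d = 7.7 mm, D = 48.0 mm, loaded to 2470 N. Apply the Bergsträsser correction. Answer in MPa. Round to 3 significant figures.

Spring index C = D/d = 48.0/7.7 = 6.2338
K_B = (4C+2)/(4C−3) = 26.935/21.935 = 1.2279
τ₀ = 8FD/(πd³) = 8·2470·48.0/(π·7.7³) = 948480/1434.2 = 661.31 MPa
τ_max = K·τ₀ = 1.2279 × 661.31 = 812.05 MPa

812 MPa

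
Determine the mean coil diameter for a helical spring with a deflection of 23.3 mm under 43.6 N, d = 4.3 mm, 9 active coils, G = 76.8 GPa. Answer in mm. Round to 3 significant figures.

58.0 mm

Required rate k = F/δ = 43.6/23.3 = 1.8712 N/mm
D = (Gd⁴/(8N_a·k))^(1/3) = (76.8×10³·4.3⁴/(8·9·1.8712))^(1/3)
  = (194882)^(1/3) = 57.9772 mm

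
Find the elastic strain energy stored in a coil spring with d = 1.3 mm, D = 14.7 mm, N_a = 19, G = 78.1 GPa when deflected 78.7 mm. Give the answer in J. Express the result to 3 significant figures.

1.43 J

k = Gd⁴/(8D³N_a) = (78.1×10³)(1.3⁴)/(8·14.7³·19) = 0.46199 N/mm
U = ½kδ² = 0.5 × 0.46199 × 78.7² = 1430.7 N·mm = 1.4307 J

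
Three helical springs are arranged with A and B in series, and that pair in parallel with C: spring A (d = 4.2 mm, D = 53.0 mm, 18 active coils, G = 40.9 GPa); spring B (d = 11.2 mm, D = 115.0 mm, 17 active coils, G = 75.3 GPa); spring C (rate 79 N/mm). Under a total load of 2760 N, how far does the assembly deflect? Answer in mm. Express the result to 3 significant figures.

k_A = Gd⁴/(8D³N_a) = (40.9×10³)(4.2⁴)/(8·53.0³·18) = 0.59365 N/mm
k_B = Gd⁴/(8D³N_a) = (75.3×10³)(11.2⁴)/(8·115.0³·17) = 5.7284 N/mm
Springs A,B series: k_AB = 1/(1/0.59365+1/5.7284) = 0.53791 N/mm; parallel with C: k_eq = 0.53791+79 = 79.538 N/mm
δ = F/k_eq = 2760/79.538 = 34.7 mm

34.7 mm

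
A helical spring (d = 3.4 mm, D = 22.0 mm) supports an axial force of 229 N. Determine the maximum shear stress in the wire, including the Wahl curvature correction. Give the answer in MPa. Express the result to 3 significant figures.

Spring index C = D/d = 22.0/3.4 = 6.4706
K_W = (4C−1)/(4C−4) + 0.615/C = 24.882/21.882 + 0.0950 = 1.2321
τ₀ = 8FD/(πd³) = 8·229·22.0/(π·3.4³) = 40304/123.48 = 326.41 MPa
τ_max = K·τ₀ = 1.2321 × 326.41 = 402.18 MPa

402 MPa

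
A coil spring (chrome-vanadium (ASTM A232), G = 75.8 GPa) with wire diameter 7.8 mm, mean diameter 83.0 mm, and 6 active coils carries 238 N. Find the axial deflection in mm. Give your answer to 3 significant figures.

k = Gd⁴/(8D³N_a) = (75.8×10³)(7.8⁴)/(8·83.0³·6) = 10.223 N/mm
δ = F/k = 238 / 10.223 = 23.281 mm

23.3 mm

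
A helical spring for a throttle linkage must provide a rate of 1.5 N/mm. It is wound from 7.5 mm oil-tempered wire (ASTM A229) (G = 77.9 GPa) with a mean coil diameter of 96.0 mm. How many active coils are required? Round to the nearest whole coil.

23

N_a = Gd⁴/(8D³k) = (77.9×10³ × 7.5⁴)/(8 × 96.0³ × 1.5)
    = 2.4648e+08 / 1.06168e+07 = 23.22 → 23 coils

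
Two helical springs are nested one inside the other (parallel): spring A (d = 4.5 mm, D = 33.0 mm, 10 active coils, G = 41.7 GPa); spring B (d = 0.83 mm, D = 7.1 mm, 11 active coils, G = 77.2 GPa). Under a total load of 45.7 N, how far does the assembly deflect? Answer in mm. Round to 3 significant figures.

6.43 mm

k_A = Gd⁴/(8D³N_a) = (41.7×10³)(4.5⁴)/(8·33.0³·10) = 5.9478 N/mm
k_B = Gd⁴/(8D³N_a) = (77.2×10³)(0.83⁴)/(8·7.1³·11) = 1.1632 N/mm
Parallel: k_eq = 5.9478 + 1.1632 = 7.111 N/mm
δ = F/k_eq = 45.7/7.111 = 6.4266 mm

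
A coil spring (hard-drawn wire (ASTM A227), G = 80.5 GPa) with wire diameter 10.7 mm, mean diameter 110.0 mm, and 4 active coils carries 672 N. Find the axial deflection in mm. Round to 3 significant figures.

27.1 mm

k = Gd⁴/(8D³N_a) = (80.5×10³)(10.7⁴)/(8·110.0³·4) = 24.774 N/mm
δ = F/k = 672 / 24.774 = 27.125 mm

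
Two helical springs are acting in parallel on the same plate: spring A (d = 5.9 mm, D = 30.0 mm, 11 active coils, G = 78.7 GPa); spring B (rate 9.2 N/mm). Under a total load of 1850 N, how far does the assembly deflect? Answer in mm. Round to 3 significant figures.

37.5 mm

k_A = Gd⁴/(8D³N_a) = (78.7×10³)(5.9⁴)/(8·30.0³·11) = 40.136 N/mm
Parallel: k_eq = 40.136 + 9.2 = 49.336 N/mm
δ = F/k_eq = 1850/49.336 = 37.498 mm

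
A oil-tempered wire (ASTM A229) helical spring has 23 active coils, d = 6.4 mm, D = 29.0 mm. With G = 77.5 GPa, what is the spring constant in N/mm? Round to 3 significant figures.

29.0 N/mm

k = Gd⁴/(8D³N_a) = (77.5×10³ × 6.4⁴) / (8 × 29.0³ × 23)
  = 1.30023e+08 / 4.48758e+06 = 28.974 N/mm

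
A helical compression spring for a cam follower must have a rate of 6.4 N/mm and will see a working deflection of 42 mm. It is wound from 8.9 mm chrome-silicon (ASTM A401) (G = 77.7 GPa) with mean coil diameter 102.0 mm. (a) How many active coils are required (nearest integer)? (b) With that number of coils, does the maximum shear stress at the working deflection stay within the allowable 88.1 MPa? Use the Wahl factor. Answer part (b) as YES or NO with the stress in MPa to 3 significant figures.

(a) 9 coils; (b) NO, τ_max = 111 MPa

N_a = Gd⁴/(8D³k) = (77.7×10³)(8.9⁴)/(8·102.0³·6.4) = 8.972 → N_a = 9
Actual rate k = Gd⁴/(8D³·9) = 6.3804 N/mm
Working load F = kδ = 6.3804·42 = 267.98 N
C = 102.0/8.9 = 11.4607; K_W = (4C−1)/(4C−4)+0.615/C = 1.1254
τ_max = K_W·8FD/(πd³) = 1.1254·98.734 = 111.11 MPa
τ_max > 88.1 MPa → exceeds allowable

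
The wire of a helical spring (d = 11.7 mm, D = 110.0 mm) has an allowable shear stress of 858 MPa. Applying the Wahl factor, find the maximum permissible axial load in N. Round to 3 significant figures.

C = D/d = 110.0/11.7 = 9.4017
K_W = (4C−1)/(4C−4) + 0.615/C = 36.607/33.607 + 0.0654 = 1.1547
τ_max = K·8FD/(πd³) → F_max = τ_allow·πd³/(8DK)
F_max = 858·π·11.7³/(8·110.0·1.1547) = 4.3171e+06/1016.1 = 4248.6 N

4250 N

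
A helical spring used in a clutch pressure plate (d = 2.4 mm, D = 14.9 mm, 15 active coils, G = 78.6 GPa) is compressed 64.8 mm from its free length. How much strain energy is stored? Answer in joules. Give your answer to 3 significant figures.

13.8 J

k = Gd⁴/(8D³N_a) = (78.6×10³)(2.4⁴)/(8·14.9³·15) = 6.5694 N/mm
U = ½kδ² = 0.5 × 6.5694 × 64.8² = 13793 N·mm = 13.793 J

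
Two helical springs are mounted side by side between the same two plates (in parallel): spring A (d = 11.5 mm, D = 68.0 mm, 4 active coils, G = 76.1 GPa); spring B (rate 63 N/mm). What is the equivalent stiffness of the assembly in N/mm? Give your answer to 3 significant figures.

195 N/mm

k_A = Gd⁴/(8D³N_a) = (76.1×10³)(11.5⁴)/(8·68.0³·4) = 132.28 N/mm
Parallel: k_eq = 132.28 + 63 = 195.28 N/mm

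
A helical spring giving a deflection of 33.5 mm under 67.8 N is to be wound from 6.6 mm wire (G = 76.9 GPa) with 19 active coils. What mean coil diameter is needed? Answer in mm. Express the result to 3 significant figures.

Required rate k = F/δ = 67.8/33.5 = 2.0239 N/mm
D = (Gd⁴/(8N_a·k))^(1/3) = (76.9×10³·6.6⁴/(8·19·2.0239))^(1/3)
  = (474322)^(1/3) = 77.9874 mm

78.0 mm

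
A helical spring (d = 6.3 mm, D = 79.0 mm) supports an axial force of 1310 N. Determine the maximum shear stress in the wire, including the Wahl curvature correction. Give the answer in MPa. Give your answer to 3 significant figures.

1170 MPa

Spring index C = D/d = 79.0/6.3 = 12.5397
K_W = (4C−1)/(4C−4) + 0.615/C = 49.159/46.159 + 0.0490 = 1.1140
τ₀ = 8FD/(πd³) = 8·1310·79.0/(π·6.3³) = 827920/785.55 = 1053.9 MPa
τ_max = K·τ₀ = 1.1140 × 1053.9 = 1174.1 MPa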